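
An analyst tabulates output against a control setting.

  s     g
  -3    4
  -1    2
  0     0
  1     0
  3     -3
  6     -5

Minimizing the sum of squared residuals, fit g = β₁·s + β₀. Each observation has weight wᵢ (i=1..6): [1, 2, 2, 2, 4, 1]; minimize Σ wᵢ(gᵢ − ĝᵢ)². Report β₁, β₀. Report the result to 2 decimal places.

β₁ = -1.07, β₀ = 0.58

The normal equations are: 85·β₁ + 15·β₀ = -82;  15·β₁ + 12·β₀ = -9.
(Σwᵢ·s·s = 85, Σwᵢ·s = 15, Σwᵢ·1 = 12, Σwᵢ·s·g = -82, Σwᵢ·g = -9.)
Eliminating β₀: 12·(row 1) − 15·(row 2) gives 795·β₁ = 12·(-82) − 15·(-9) = -849, so β₁ = -283/265.
Then β₀ = ((-9) − 15·(-283/265))/12 = 31/53.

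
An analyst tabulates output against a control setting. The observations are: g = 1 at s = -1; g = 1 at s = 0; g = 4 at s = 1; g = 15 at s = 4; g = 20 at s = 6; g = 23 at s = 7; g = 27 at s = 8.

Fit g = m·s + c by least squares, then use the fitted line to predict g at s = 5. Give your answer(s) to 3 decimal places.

The normal system MᵀM·[m, c]ᵀ = Mᵀg is [[167, 25]; [25, 7]]·[m, c]ᵀ = [560, 91]ᵀ.
Determinant 167·7 − 25² = 544.
m = (560·7 − 25·91)/544 = 1645/544; c = (167·91 − 25·560)/544 = 1197/544.
At s = 5: ĝ = (1645/544)·(5) + (1197/544)·(1) = 4711/272.

ĝ = 17.320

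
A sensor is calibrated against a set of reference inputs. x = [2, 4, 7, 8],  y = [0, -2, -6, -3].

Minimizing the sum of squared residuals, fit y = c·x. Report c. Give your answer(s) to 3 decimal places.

c = -0.556

Entries of AᵀA: Σx·x = 133.
For Aᵀy: Σx·y = -74.
So AᵀA·[c]ᵀ = Aᵀy: [[133]]·[c]ᵀ = [-74]ᵀ.
Hence c = -74 / 133 ≈ -0.556391.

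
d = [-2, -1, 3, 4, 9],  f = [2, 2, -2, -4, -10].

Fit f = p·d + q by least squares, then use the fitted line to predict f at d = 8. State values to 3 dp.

Entries of XᵀX: Σd·d = 111, Σd = 13, Σ1 = 5.
For Xᵀf: Σd·f = -118, Σf = -12.
Eliminating q: 5·(row 1) − 13·(row 2) gives 386·p = 5·(-118) − 13·(-12) = -434, so p = -217/193.
Then q = ((-12) − 13·(-217/193))/5 = 101/193.
At d = 8: f̂ = (-217/193)·(8) + (101/193)·(1) = -1635/193.

f̂ = -8.472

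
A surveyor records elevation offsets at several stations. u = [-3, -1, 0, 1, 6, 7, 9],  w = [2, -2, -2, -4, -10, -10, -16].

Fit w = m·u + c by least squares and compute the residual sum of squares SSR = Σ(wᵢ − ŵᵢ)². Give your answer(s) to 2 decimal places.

Entries of MᵀM: Σu·u = 177, Σu = 19, Σ1 = 7.
Right-hand side: Σu·w = -282, Σw = -42.
So MᵀM·[m, c]ᵀ = Mᵀw: [[177, 19]; [19, 7]]·[m, c]ᵀ = [-282, -42]ᵀ.
Determinant 177·7 − 19² = 878.
m = ((-282)·7 − 19·(-42))/878 = -588/439; c = (177·(-42) − 19·(-282))/878 = -1038/439.
Residuals: 152/439, -428/439, 160/439, -130/439, 176/439, 764/439, -694/439; SSR = 3064/439.

SSR = 6.98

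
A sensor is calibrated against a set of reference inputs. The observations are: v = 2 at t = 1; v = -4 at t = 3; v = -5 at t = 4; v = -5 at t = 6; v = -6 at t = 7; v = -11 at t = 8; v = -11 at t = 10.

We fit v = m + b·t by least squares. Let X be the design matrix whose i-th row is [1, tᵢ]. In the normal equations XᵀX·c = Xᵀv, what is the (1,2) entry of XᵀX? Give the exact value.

Row 1 ↔ basis 1, column 2 ↔ basis t, so (XᵀX)_{1,2} = Σᵢ t = (1)·(1) + (1)·(3) + (1)·(4) + (1)·(6) + (1)·(7) + (1)·(8) + (1)·(10) = 39.

39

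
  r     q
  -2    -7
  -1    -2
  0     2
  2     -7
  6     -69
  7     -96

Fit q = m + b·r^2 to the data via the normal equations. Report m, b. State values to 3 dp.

m = 0.993, b = -1.968

Entries of AᵀA: Σ1 = 6, Σr^2 = 94, Σr^2·r^2 = 3730.
Moment sums: Σq = -179, Σr^2·q = -7246.
So AᵀA·[m, b]ᵀ = Aᵀq: [[6, 94]; [94, 3730]]·[m, b]ᵀ = [-179, -7246]ᵀ.
Determinant 6·3730 − 94² = 13544.
m = ((-179)·3730 − 94·(-7246))/13544 = 6727/6772; b = (6·(-7246) − 94·(-179))/13544 = -13325/6772.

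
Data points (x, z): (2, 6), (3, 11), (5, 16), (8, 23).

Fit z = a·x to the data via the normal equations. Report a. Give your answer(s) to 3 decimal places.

Forming AᵀA = [[102]] and Aᵀz = [309]ᵀ gives AᵀA·[a]ᵀ = Aᵀz.
a = 309/102 = 3.02941.

a = 3.029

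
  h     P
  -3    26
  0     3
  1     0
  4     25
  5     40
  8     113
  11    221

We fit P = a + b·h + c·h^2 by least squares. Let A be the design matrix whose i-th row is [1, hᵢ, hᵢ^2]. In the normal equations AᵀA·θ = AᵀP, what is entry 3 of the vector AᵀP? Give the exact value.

35607

Entry 3 ↔ basis h^2, so (AᵀP)_{3} = Σᵢ (h^2)·Pᵢ = (9)·(26) + (0)·(3) + (1)·(0) + (16)·(25) + (25)·(40) + (64)·(113) + (121)·(221) = 35607.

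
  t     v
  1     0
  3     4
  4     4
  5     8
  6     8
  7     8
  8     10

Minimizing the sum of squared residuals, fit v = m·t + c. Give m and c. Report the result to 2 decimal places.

m = 1.38, c = -0.69

Normal-equation sums: Σt·t = 200, Σt = 34, Σ1 = 7.
For Aᵀv: Σt·v = 252, Σv = 42.
det = 200·7 − 34² = 244.
m = (252·7 − 34·42)/244 = 84/61; c = (200·42 − 34·252)/244 = -42/61.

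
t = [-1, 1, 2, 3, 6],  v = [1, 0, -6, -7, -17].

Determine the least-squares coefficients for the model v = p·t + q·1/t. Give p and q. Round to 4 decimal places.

p = -2.8818, q = 2.1945

Sums needed: Σt·t = 51, Σt·1/t = 5, Σ1/t·1/t = 43/18.
And Σt·v = -136, Σ1/t·v = -55/6.
MᵀM·[p, q]ᵀ = Mᵀv becomes [[51, 5]; [5, 43/18]]·[p, q]ᵀ = [-136, -55/6]ᵀ.
Eliminating q: (43/18)·(row 1) − 5·(row 2) gives (581/6)·p = (43/18)·(-136) − 5·(-55/6) = -5023/18, so p = -5023/1743.
Then q = ((-55/6) − 5·(-5023/1743))/(43/18) = 1275/581.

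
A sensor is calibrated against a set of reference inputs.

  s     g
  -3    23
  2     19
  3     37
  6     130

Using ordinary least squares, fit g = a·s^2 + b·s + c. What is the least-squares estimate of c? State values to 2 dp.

c = 1.47

Entries of MᵀM: Σs^2·s^2 = 1474, Σs^2·s = 224, Σs^2 = 58, Σs·s = 58, Σs = 8, Σ1 = 4.
Right-hand side: Σs^2·g = 5296, Σs·g = 860, Σg = 209.
Row-reducing yields a = 15805/4974, b = 5852/2487, c = 2437/1658.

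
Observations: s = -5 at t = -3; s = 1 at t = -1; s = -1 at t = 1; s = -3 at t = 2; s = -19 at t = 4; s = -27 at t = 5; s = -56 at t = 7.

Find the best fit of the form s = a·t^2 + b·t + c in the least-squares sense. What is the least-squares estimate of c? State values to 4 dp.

c = 1.7860

The normal equations are: 3381·a + 513·b + 105·c = -3780;  513·a + 105·b + 15·c = -596;  105·a + 15·b + 7·c = -110.
Solving the 3×3 system (Gaussian elimination) gives a = -9999/9457, b = -3103/4053, c = 16890/9457.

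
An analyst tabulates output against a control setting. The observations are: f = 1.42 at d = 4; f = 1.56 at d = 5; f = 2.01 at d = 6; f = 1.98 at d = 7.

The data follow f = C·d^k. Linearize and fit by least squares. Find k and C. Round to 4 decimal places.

Taking logs, ln f = k·ln d + ln C, so regress ln f on ln d.
Σln d = 6.7334, Σ(ln d)² = 11.5091, Σln f = 2.1766, Σln d·ln f = 3.7819.
Equations: 11.5091·k + 6.7334·ln C = 3.7819;  6.7334·k + 4·ln C = 2.1766.
Δ = 11.5091·4 − (6.7334)² = 0.6976; k = (3.7819·4 − 6.7334·2.1766)/0.6976 = 0.67665, ln C = (11.5091·2.1766 − 6.7334·3.7819)/0.6976 = -0.59490, so C = exp(-0.59490) = 0.55162.

k = 0.6767, C = 0.5516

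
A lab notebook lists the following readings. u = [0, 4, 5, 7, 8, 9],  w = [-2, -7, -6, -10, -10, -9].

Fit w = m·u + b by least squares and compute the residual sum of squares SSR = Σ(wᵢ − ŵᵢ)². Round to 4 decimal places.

SSR = 6.0436

The normal equations are: 235·m + 33·b = -289;  33·m + 6·b = -44.
Δ = 235·6 − 33² = 321.
m = ((-289)·6 − 33·(-44))/321 = -94/107; b = (235·(-44) − 33·(-289))/321 = -803/321.
Residuals: 161/321, -316/321, 287/321, -433/321, -151/321, 452/321; SSR = 1940/321.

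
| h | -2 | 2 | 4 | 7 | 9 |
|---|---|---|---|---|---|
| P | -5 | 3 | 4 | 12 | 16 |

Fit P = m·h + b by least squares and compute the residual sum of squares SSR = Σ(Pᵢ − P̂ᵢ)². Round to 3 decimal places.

Setting ∂/∂m … = 0 gives: 154·m + 20·b = 260;  20·m + 5·b = 30.
det = 154·5 − 20² = 370.
m = (260·5 − 20·30)/370 = 70/37; b = (154·30 − 20·260)/370 = -58/37.
Residuals: 13/37, 29/37, -2, 12/37, 20/37; SSR = 190/37.

SSR = 5.135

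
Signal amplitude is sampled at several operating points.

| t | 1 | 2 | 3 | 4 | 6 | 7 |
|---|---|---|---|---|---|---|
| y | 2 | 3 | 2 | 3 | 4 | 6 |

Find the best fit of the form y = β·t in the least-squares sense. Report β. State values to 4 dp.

Forming AᵀA = [[115]] and Aᵀy = [92]ᵀ gives AᵀA·[β]ᵀ = Aᵀy.
β = 92/115 = 0.8.

β = 0.8000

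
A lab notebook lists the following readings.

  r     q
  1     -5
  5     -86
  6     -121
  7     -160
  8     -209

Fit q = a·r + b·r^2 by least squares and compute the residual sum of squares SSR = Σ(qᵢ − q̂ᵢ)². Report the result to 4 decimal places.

SSR = 3.0175

Forming MᵀM = [[175, 1197]; [1197, 8419]] and Mᵀq = [-3953, -27727]ᵀ gives MᵀM·[a, b]ᵀ = Mᵀq.
Δ = 175·8419 − 1197² = 40516.
a = ((-3953)·8419 − 1197·(-27727))/40516 = -22772/10129; b = (175·(-27727) − 1197·(-3953))/40516 = -4303/1447.
Residuals: 2248/10129, -4209/10129, -4621/10129, 2099/1447, -7041/10129; SSR = 30564/10129.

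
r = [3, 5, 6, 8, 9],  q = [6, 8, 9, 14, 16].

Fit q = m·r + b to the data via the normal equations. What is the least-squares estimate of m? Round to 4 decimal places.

Sums needed: Σr·r = 215, Σr = 31, Σ1 = 5.
Right-hand side: Σr·q = 368, Σq = 53.
So XᵀX·[m, b]ᵀ = Xᵀq: [[215, 31]; [31, 5]]·[m, b]ᵀ = [368, 53]ᵀ.
Δ = 215·5 − 31² = 114.
m = (368·5 − 31·53)/114 = 197/114; b = (215·53 − 31·368)/114 = -13/114.

m = 1.7281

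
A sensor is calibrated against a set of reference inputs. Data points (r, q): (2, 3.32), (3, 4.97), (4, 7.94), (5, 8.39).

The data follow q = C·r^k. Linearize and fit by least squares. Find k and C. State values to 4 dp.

k = 1.0820, C = 1.5770

Linearized form: ln q = k·ln r + ln C. From the 4 transformed points,
Sums: Σln r = 4.7875, Σ(ln r)² = 6.1995, Σln q = 7.0023, Σln r·ln q = 8.8889.
Normal system: [[6.1995, 4.7875]; [4.7875, 4]]·[k, ln C]ᵀ = [8.8889, 7.0023]ᵀ.
Δ = 6.1995·4 − (4.7875)² = 1.8779; k = (8.8889·4 − 4.7875·7.0023)/1.8779 = 1.08204, ln C = (6.1995·7.0023 − 4.7875·8.8889)/1.8779 = 0.45552, so C = exp(0.45552) = 1.57700.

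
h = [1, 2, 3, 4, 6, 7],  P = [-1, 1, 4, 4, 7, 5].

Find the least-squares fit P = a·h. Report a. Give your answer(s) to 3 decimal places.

a = 0.922

The normal system AᵀA·[a]ᵀ = AᵀP is [[115]]·[a]ᵀ = [106]ᵀ.
Hence a = 106 / 115 ≈ 0.921739.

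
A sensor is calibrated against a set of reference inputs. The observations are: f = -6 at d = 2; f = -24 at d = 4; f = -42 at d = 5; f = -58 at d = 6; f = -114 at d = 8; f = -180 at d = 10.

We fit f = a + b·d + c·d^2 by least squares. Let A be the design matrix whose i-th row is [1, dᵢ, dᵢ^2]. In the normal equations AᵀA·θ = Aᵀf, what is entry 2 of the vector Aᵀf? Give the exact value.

Entry 2 ↔ basis d, so (Aᵀf)_{2} = Σᵢ (d)·fᵢ = (2)·(-6) + (4)·(-24) + (5)·(-42) + (6)·(-58) + (8)·(-114) + (10)·(-180) = -3378.

-3378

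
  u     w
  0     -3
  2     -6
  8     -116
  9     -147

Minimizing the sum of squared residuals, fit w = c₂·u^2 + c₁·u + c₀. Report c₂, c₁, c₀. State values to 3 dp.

The normal system XᵀX·[c₂, c₁, c₀]ᵀ = Xᵀw is [[10673, 1249, 149]; [1249, 149, 19]; [149, 19, 4]]·[c₂, c₁, c₀]ᵀ = [-19355, -2263, -272]ᵀ.
Solving the 3×3 system (Gaussian elimination) gives c₂ = -2173/1068, c₁ = 11839/5340, c₀ = -2439/890.

c₂ = -2.035, c₁ = 2.217, c₀ = -2.740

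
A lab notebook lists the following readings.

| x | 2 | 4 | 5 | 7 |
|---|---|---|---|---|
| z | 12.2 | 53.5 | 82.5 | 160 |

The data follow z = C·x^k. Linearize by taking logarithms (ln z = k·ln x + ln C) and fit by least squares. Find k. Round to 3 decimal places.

k = 2.060

Taking logs, ln z = k·ln x + ln C, so regress ln z on ln x.
XᵀX = [[8.7791, 5.6348]; [5.6348, 4]], rhs = [24.2288, 15.9691]ᵀ  (here Σln x = 5.6348, Σ(ln x)² = 8.7791, Σln z = 15.9691, Σln x·ln z = 24.2288).
Slope k = (n·Σln x·ln z − Σln x·Σln z)/(n·Σ(ln x)² − (Σln x)²) = (4·24.2288 − 5.6348·15.9691)/3.3656 = 2.05990; ln C = (Σln z − k·Σln x)/n = 1.09050.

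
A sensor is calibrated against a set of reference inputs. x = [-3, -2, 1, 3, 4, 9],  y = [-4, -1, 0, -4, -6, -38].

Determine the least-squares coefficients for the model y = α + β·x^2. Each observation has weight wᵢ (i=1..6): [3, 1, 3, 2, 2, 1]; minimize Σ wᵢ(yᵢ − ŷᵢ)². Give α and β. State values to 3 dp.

α = 0.600, β = -0.474

From the data, Σwᵢ·1 = 12, Σwᵢ·x^2 = 165, Σwᵢ·x^2·x^2 = 7497.
For MᵀWy: Σwᵢ·y = -71, Σwᵢ·x^2·y = -3454.
So MᵀWM·[α, β]ᵀ = MᵀWy: [[12, 165]; [165, 7497]]·[α, β]ᵀ = [-71, -3454]ᵀ.
Eliminating β: 7497·(row 1) − 165·(row 2) gives 62739·α = 7497·(-71) − 165·(-3454) = 37623, so α = 12541/20913.
Then β = ((-3454) − 165·(12541/20913))/7497 = -9911/20913.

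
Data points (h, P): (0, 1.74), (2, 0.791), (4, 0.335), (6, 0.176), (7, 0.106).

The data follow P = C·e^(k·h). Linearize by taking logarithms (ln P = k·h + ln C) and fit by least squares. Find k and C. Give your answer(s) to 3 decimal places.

k = -0.393, C = 1.723

Linearized form: ln P = k·h + ln C. From the 5 transformed points,
Over the data: Σh = 19.0000, Σ(h)² = 105.0000, Σln P = -4.7558, Σh·ln P = -30.9773.
Normal system: [[105.0000, 19.0000]; [19.0000, 5]]·[k, ln C]ᵀ = [-30.9773, -4.7558]ᵀ.
Solving (det = 164.0000): k = -0.39345, ln C = 0.54397, so C = exp(0.54397) = 1.72283.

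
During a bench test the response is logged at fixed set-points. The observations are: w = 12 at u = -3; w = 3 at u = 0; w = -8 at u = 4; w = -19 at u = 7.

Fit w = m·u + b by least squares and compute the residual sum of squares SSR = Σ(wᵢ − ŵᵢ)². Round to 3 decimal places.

SSR = 1.845

Forming AᵀA = [[74, 8]; [8, 4]] and Aᵀw = [-201, -12]ᵀ gives AᵀA·[m, b]ᵀ = Aᵀw.
Δ = 74·4 − 8² = 232.
m = ((-201)·4 − 8·(-12))/232 = -177/58; b = (74·(-12) − 8·(-201))/232 = 90/29.
Residuals: -15/58, -3/29, 32/29, -43/58; SSR = 107/58.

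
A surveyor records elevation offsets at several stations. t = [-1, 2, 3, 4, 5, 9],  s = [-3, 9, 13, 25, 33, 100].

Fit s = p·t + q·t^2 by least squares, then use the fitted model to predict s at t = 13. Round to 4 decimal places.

ŝ = 197.2326

The normal system MᵀM·[p, q]ᵀ = Mᵀs is [[136, 952]; [952, 7540]]·[p, q]ᵀ = [1225, 9475]ᵀ.
Determinant 136·7540 − 952² = 119136.
p = (1225·7540 − 952·9475)/119136 = 18025/9928; q = (136·9475 − 952·1225)/119136 = 75/73.
At t = 13: ŝ = (18025/9928)·(13) + (75/73)·(169) = 1958125/9928.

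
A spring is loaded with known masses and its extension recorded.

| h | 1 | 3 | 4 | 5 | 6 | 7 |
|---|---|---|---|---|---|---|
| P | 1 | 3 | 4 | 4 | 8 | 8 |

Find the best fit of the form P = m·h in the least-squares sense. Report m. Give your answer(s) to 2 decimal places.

m = 1.10

Entries of MᵀM: Σh·h = 136.
And Σh·P = 150.
So MᵀM·[m]ᵀ = MᵀP: [[136]]·[m]ᵀ = [150]ᵀ.
m = 150/136 = 1.10294.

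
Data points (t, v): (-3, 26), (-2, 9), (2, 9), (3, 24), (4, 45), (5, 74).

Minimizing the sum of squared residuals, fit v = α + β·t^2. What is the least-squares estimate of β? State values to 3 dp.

From the data, Σ1 = 6, Σt^2 = 67, Σt^2·t^2 = 1075.
And Σv = 187, Σt^2·v = 3092.
So AᵀA·[α, β]ᵀ = Aᵀv: [[6, 67]; [67, 1075]]·[α, β]ᵀ = [187, 3092]ᵀ.
Determinant 6·1075 − 67² = 1961.
α = (187·1075 − 67·3092)/1961 = -6139/1961; β = (6·3092 − 67·187)/1961 = 6023/1961.

β = 3.071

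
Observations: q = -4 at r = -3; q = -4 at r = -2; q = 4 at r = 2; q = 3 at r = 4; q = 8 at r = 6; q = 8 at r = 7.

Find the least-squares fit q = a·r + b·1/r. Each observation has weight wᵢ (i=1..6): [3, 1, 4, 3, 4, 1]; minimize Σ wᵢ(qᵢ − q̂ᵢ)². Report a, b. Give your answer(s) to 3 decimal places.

a = 1.101, b = 2.690

Forming MᵀWM = [[288, 16]; [16, 13423/7056]] and MᵀWq = [360, 1909/84]ᵀ gives MᵀWM·[a, b]ᵀ = MᵀWq.
Δ = 288·(13423/7056) − 16² = 14302/49.
a = (360·(13423/7056) − 16·(1909/84))/(14302/49) = 94441/85812; b = (288·(1909/84) − 16·360)/(14302/49) = 19236/7151.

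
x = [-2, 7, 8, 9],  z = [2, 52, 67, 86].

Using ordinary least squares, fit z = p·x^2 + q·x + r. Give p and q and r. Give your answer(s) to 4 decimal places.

The normal system MᵀM·[p, q, r]ᵀ = Mᵀz is [[13074, 1576, 198]; [1576, 198, 22]; [198, 22, 4]]·[p, q, r]ᵀ = [13810, 1670, 207]ᵀ.
Row-reducing yields p = 15549/14852, q = 4175/14852, r = -24047/14852.

p = 1.0469, q = 0.2811, r = -1.6191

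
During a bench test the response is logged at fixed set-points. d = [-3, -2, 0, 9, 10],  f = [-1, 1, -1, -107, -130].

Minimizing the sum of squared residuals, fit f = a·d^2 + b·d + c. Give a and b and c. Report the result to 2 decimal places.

The normal equations are: 16658·a + 1694·b + 194·c = -21672;  1694·a + 194·b + 14·c = -2262;  194·a + 14·b + 5·c = -238.
Row-reducing yields a = -5305/5304, b = -15233/5304, c = -166/221.

a = -1.00, b = -2.87, c = -0.75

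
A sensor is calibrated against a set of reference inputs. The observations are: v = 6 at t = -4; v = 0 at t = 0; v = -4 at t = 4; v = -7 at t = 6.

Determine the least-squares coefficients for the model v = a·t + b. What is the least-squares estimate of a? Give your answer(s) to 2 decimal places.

With design matrix X, XᵀX = [[68, 6]; [6, 4]] and Xᵀv = [-82, -5]ᵀ.
Δ = 68·4 − 6² = 236.
a = ((-82)·4 − 6·(-5))/236 = -149/118; b = (68·(-5) − 6·(-82))/236 = 38/59.

a = -1.26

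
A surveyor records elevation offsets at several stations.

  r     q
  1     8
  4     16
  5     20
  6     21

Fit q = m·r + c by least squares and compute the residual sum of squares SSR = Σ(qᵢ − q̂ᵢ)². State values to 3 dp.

SSR = 1.607

The normal system AᵀA·[m, c]ᵀ = Aᵀq is [[78, 16]; [16, 4]]·[m, c]ᵀ = [298, 65]ᵀ.
det = 78·4 − 16² = 56.
m = (298·4 − 16·65)/56 = 19/7; c = (78·65 − 16·298)/56 = 151/28.
Residuals: -3/28, -1/4, 29/28, -19/28; SSR = 45/28.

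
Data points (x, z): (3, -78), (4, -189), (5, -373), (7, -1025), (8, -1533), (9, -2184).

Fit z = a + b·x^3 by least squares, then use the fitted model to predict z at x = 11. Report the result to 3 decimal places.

ẑ = -3989.426

With design matrix M, MᵀM = [[6, 1800]; [1800, 931684]] and Mᵀz = [-5382, -2789434]ᵀ.
Eliminating b: 931684·(row 1) − 1800·(row 2) gives 2350104·a = 931684·(-5382) − 1800·(-2789434) = 6657912, so a = 277413/97921.
Then b = ((-2789434) − 1800·(277413/97921))/931684 = -587417/195842.
At x = 11: ẑ = (277413/97921)·(1) + (-587417/195842)·(1331) = -781297201/195842.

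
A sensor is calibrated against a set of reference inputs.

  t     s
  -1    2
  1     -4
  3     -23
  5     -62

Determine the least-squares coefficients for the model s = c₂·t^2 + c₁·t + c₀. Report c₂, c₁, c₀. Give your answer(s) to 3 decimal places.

Forming MᵀM = [[708, 152, 36]; [152, 36, 8]; [36, 8, 4]] and Mᵀs = [-1759, -385, -87]ᵀ gives MᵀM·[c₂, c₁, c₀]ᵀ = Mᵀs.
Inverting the 3×3 Gram matrix, [c₂, c₁, c₀]ᵀ = [-33/16, -23/10, 113/80]ᵀ.

c₂ = -2.063, c₁ = -2.300, c₀ = 1.413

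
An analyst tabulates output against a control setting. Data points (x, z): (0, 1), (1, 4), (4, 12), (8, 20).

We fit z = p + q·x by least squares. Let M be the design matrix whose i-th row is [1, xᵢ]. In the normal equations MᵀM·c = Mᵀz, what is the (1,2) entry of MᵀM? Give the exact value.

Row 1 ↔ basis 1, column 2 ↔ basis x, so (MᵀM)_{1,2} = Σᵢ x = (1)·(0) + (1)·(1) + (1)·(4) + (1)·(8) = 13.

13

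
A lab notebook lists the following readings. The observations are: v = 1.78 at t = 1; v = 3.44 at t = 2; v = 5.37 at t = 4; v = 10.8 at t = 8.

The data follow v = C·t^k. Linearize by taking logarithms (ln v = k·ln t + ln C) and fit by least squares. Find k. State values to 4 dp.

k = 0.8446

Let Y = ln v. Fitting Y = k·ln t + ln C by least squares:
Σln t = 4.1589, Σ(ln t)² = 6.7263, Σln v = 5.8725, Σln t·ln v = 8.1346.
Equations: 6.7263·k + 4.1589·ln C = 8.1346;  4.1589·k + 4·ln C = 5.8725.
Δ = 6.7263·4 − (4.1589)² = 9.6091; k = (8.1346·4 − 4.1589·5.8725)/9.6091 = 0.84458, ln C = (6.7263·5.8725 − 4.1589·8.1346)/9.6091 = 0.58999.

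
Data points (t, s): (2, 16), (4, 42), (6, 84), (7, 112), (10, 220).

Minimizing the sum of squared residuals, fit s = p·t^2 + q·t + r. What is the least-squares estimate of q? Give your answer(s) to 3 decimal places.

Compute the Gram sums: Σt^2·t^2 = 13969, Σt^2·t = 1631, Σt^2 = 205, Σt·t = 205, Σt = 29, Σ1 = 5.
And Σt^2·s = 31248, Σt·s = 3688, Σs = 474.
Inverting the 3×3 Gram matrix, [p, q, r]ᵀ = [24757/11739, 163/903, 28510/3913]ᵀ.

q = 0.181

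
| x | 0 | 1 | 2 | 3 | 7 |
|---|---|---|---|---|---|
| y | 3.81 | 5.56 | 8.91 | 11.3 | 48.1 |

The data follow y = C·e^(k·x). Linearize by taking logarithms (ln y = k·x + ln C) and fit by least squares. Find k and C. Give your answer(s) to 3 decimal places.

k = 0.359, C = 3.954

Linearized form: ln y = k·x + ln C. From the 5 transformed points,
Σx = 13.0000, Σ(x)² = 63.0000, Σln y = 11.5385, Σx·ln y = 40.4773.
Normal system: [[63.0000, 13.0000]; [13.0000, 5]]·[k, ln C]ᵀ = [40.4773, 11.5385]ᵀ.
Slope k = (n·Σx·ln y − Σx·Σln y)/(n·Σ(x)² − (Σx)²) = (5·40.4773 − 13.0000·11.5385)/146.0000 = 0.35881; ln C = (Σln y − k·Σx)/n = 1.37479, so C = exp(1.37479) = 3.95425.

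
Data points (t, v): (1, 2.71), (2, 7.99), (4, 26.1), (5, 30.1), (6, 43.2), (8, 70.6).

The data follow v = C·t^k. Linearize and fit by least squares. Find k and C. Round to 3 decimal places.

With ln vᵢ as the transformed response and ln tᵢ as the regressor:
Σln t = 7.5601, Σ(ln t)² = 12.5270, Σln v = 17.7645, Σln t·ln v = 27.0416.
Equations: 12.5270·k + 7.5601·ln C = 27.0416;  7.5601·k + 6·ln C = 17.7645.
Solving (det = 18.0074): k = 1.55207, ln C = 1.00512, so C = exp(1.00512) = 2.73223.

k = 1.552, C = 2.732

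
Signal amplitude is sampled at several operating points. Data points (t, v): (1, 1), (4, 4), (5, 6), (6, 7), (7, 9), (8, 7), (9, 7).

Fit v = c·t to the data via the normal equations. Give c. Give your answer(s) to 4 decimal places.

c = 0.9963

Normal-equation sums: Σt·t = 272.
Right-hand side: Σt·v = 271.
Hence c = 271 / 272 ≈ 0.996324.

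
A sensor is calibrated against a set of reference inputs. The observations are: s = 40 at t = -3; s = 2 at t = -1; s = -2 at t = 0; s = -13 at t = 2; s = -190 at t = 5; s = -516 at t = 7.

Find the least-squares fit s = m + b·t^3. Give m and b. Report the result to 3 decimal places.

Compute the Gram sums: Σ1 = 6, Σt^3 = 448, Σt^3·t^3 = 134068.
And Σs = -679, Σt^3·s = -201924.
XᵀX·[m, b]ᵀ = Xᵀs becomes [[6, 448]; [448, 134068]]·[m, b]ᵀ = [-679, -201924]ᵀ.
Determinant 6·134068 − 448² = 603704.
m = ((-679)·134068 − 448·(-201924))/603704 = -142555/150926; b = (6·(-201924) − 448·(-679))/603704 = -113419/75463.

m = -0.945, b = -1.503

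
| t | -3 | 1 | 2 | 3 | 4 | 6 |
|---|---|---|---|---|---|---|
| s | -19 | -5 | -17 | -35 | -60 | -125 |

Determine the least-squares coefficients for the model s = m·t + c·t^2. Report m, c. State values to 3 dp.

MᵀM·[m, c]ᵀ = Mᵀs reads: 75·m + 289·c = -1077;  289·m + 1731·c = -6019.
(Σt·t = 75, Σt·t^2 = 289, Σt^2·t^2 = 1731, Σt·s = -1077, Σt^2·s = -6019.)
Eliminating c: 1731·(row 1) − 289·(row 2) gives 46304·m = 1731·(-1077) − 289·(-6019) = -124796, so m = -31199/11576.
Then c = ((-6019) − 289·(-31199/11576))/1731 = -35043/11576.

m = -2.695, c = -3.027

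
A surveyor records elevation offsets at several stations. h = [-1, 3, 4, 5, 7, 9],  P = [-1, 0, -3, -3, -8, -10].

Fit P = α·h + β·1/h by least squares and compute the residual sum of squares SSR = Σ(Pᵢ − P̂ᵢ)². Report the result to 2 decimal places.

SSR = 10.39

From the data, Σh·h = 181, Σh·1/h = 6, Σ1/h·1/h = 1978729/1587600.
Right-hand side: Σh·P = -172, Σ1/h·P = -3281/1260.
Δ = 181·(1978729/1587600) − 6² = 300996349/1587600.
α = ((-172)·(1978729/1587600) − 6·(-3281/1260))/(300996349/1587600) = -315537028/300996349; β = (181·(-3281/1260) − 6·(-172))/(300996349/1587600) = 890138340/300996349.
Residuals: 273604963/300996349, 649898304/300996349, 136624480/300996349, 496668425/300996349, -326374216/300996349, -269034498/300996349; SSR = 3127855030/300996349.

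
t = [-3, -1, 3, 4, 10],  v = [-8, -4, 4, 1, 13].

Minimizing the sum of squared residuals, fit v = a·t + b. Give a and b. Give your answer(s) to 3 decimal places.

a = 1.565, b = -2.870

From the data, Σt·t = 135, Σt = 13, Σ1 = 5.
And Σt·v = 174, Σv = 6.
det = 135·5 − 13² = 506.
a = (174·5 − 13·6)/506 = 36/23; b = (135·6 − 13·174)/506 = -66/23.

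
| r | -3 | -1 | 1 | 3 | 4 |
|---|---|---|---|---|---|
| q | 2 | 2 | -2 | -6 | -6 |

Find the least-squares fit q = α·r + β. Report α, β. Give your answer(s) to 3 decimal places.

From the data, Σr·r = 36, Σr = 4, Σ1 = 5.
Moment sums: Σr·q = -52, Σq = -10.
Normal equations: [[36, 4]; [4, 5]]·[α, β]ᵀ = [-52, -10]ᵀ.
det = 36·5 − 4² = 164.
α = ((-52)·5 − 4·(-10))/164 = -55/41; β = (36·(-10) − 4·(-52))/164 = -38/41.

α = -1.341, β = -0.927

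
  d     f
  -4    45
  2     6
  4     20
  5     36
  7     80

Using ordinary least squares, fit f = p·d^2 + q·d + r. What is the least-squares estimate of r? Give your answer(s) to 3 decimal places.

Normal-equation sums: Σd^2·d^2 = 3554, Σd^2·d = 476, Σd^2 = 110, Σd·d = 110, Σd = 14, Σ1 = 5.
Right-hand side: Σd^2·f = 5884, Σd·f = 652, Σf = 187.
MᵀM·[p, q, r]ᵀ = Mᵀf becomes [[3554, 476, 110]; [476, 110, 14]; [110, 14, 5]]·[p, q, r]ᵀ = [5884, 652, 187]ᵀ.
Row-reducing yields p = 14409/7231, q = -3011/1033, r = 12457/7231.

r = 1.723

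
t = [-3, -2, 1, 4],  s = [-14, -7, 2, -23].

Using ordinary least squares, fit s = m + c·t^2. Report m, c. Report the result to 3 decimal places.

m = 1.419, c = -1.589

Entries of AᵀA: Σ1 = 4, Σt^2 = 30, Σt^2·t^2 = 354.
Right-hand side: Σs = -42, Σt^2·s = -520.
Normal equations: [[4, 30]; [30, 354]]·[m, c]ᵀ = [-42, -520]ᵀ.
det = 4·354 − 30² = 516.
m = ((-42)·354 − 30·(-520))/516 = 61/43; c = (4·(-520) − 30·(-42))/516 = -205/129.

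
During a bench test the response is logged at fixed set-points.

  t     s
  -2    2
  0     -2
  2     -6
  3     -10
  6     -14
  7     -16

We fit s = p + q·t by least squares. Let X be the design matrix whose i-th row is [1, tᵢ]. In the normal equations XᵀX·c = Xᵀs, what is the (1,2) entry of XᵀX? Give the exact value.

Row 1 ↔ basis 1, column 2 ↔ basis t, so (XᵀX)_{1,2} = Σᵢ t = (1)·(-2) + (1)·(0) + (1)·(2) + (1)·(3) + (1)·(6) + (1)·(7) = 16.

16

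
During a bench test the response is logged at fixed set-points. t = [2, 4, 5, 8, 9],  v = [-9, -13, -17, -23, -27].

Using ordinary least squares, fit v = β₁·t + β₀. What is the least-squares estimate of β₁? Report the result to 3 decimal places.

Compute the Gram sums: Σt·t = 190, Σt = 28, Σ1 = 5.
And Σt·v = -582, Σv = -89.
Δ = 190·5 − 28² = 166.
β₁ = ((-582)·5 − 28·(-89))/166 = -209/83; β₀ = (190·(-89) − 28·(-582))/166 = -307/83.

β₁ = -2.518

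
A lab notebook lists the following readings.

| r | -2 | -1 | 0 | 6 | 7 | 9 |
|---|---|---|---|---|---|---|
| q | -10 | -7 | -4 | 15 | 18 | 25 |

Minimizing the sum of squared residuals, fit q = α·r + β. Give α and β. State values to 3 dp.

The normal equations are: 171·α + 19·β = 468;  19·α + 6·β = 37.
Determinant 171·6 − 19² = 665.
α = (468·6 − 19·37)/665 = 421/133; β = (171·37 − 19·468)/665 = -27/7.

α = 3.165, β = -3.857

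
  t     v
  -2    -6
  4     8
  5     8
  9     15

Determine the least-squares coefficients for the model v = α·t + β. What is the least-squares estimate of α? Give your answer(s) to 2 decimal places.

With design matrix M, MᵀM = [[126, 16]; [16, 4]] and Mᵀv = [219, 25]ᵀ.
det = 126·4 − 16² = 248.
α = (219·4 − 16·25)/248 = 119/62; β = (126·25 − 16·219)/248 = -177/124.

α = 1.92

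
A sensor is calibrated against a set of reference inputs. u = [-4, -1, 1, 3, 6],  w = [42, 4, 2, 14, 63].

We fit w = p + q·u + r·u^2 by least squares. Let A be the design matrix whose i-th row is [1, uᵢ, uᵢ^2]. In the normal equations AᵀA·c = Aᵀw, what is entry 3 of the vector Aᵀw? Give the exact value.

3072

Entry 3 ↔ basis u^2, so (Aᵀw)_{3} = Σᵢ (u^2)·wᵢ = (16)·(42) + (1)·(4) + (1)·(2) + (9)·(14) + (36)·(63) = 3072.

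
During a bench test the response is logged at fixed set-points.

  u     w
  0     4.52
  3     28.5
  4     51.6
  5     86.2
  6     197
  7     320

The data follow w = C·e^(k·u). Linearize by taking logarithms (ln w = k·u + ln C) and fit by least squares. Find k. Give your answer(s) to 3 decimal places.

k = 0.613

Linearized form: ln w = k·u + ln C. From the 6 transformed points,
Over the data: Σu = 25.0000, Σ(u)² = 135.0000, Σln w = 24.3101, Σu·ln w = 120.1846.
Normal system: [[135.0000, 25.0000]; [25.0000, 6]]·[k, ln C]ᵀ = [120.1846, 24.3101]ᵀ.
Solving (det = 185.0000): k = 0.61273, ln C = 1.49866.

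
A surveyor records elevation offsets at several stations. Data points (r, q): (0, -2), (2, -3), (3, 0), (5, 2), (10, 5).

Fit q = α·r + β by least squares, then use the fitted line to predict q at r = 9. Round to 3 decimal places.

From the data, Σr·r = 138, Σr = 20, Σ1 = 5.
And Σr·q = 54, Σq = 2.
MᵀM·[α, β]ᵀ = Mᵀq becomes [[138, 20]; [20, 5]]·[α, β]ᵀ = [54, 2]ᵀ.
det = 138·5 − 20² = 290.
α = (54·5 − 20·2)/290 = 23/29; β = (138·2 − 20·54)/290 = -402/145.
At r = 9: q̂ = (23/29)·(9) + (-402/145)·(1) = 633/145.

q̂ = 4.366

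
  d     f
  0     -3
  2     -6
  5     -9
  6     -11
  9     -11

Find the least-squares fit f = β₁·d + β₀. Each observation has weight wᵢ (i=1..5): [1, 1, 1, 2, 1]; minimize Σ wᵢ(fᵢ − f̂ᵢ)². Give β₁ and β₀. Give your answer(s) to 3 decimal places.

β₁ = -0.974, β₀ = -3.955

The normal equations are: 182·β₁ + 28·β₀ = -288;  28·β₁ + 6·β₀ = -51.
Δ = 182·6 − 28² = 308.
β₁ = ((-288)·6 − 28·(-51))/308 = -75/77; β₀ = (182·(-51) − 28·(-288))/308 = -87/22.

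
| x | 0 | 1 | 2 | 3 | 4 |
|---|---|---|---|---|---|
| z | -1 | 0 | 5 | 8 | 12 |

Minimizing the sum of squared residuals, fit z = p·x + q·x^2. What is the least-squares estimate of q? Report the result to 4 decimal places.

q = 0.5161

Setting ∂/∂p … = 0 gives: 30·p + 100·q = 82;  100·p + 354·q = 284.
(Σx·x = 30, Σx·x^2 = 100, Σx^2·x^2 = 354, Σx·z = 82, Σx^2·z = 284.)
det = 30·354 − 100² = 620.
p = (82·354 − 100·284)/620 = 157/155; q = (30·284 − 100·82)/620 = 16/31.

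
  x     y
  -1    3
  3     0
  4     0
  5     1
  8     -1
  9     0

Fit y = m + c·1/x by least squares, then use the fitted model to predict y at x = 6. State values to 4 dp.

ŷ = 0.1137

From the data, Σ1 = 6, Σ1/x = 7/360, Σ1/x·1/x = 160909/129600.
And Σy = 3, Σ1/x·y = -117/40.
So AᵀA·[m, c]ᵀ = Aᵀy: [[6, 7/360]; [7/360, 160909/129600]]·[m, c]ᵀ = [3, -117/40]ᵀ.
Δ = 6·(160909/129600) − (7/360)² = 193081/25920.
m = (3·(160909/129600) − (7/360)·(-117/40))/(193081/25920) = 70014/137915; c = (6·(-117/40) − (7/360)·3)/(193081/25920) = -456408/193081.
At x = 6: ŷ = (70014/137915)·(1) + (-456408/193081)·(1/6) = 109758/965405.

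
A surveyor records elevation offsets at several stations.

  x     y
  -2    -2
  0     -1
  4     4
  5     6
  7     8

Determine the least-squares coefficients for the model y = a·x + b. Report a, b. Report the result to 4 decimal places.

a = 1.1679, b = -0.2701

With design matrix M, MᵀM = [[94, 14]; [14, 5]] and Mᵀy = [106, 15]ᵀ.
Eliminating b: 5·(row 1) − 14·(row 2) gives 274·a = 5·106 − 14·15 = 320, so a = 160/137.
Then b = (15 − 14·(160/137))/5 = -37/137.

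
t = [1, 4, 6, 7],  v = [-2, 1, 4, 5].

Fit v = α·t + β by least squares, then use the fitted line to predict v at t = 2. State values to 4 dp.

Entries of XᵀX: Σt·t = 102, Σt = 18, Σ1 = 4.
Moment sums: Σt·v = 61, Σv = 8.
XᵀX·[α, β]ᵀ = Xᵀv becomes [[102, 18]; [18, 4]]·[α, β]ᵀ = [61, 8]ᵀ.
Δ = 102·4 − 18² = 84.
α = (61·4 − 18·8)/84 = 25/21; β = (102·8 − 18·61)/84 = -47/14.
At t = 2: v̂ = (25/21)·(2) + (-47/14)·(1) = -41/42.

v̂ = -0.9762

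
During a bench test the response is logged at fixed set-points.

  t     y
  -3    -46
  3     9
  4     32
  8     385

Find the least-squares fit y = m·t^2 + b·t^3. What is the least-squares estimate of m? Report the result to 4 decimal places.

m = -2.0525

The normal equations are: 4514·m + 33792·b = 24819;  33792·m + 267698·b = 200653.
(Σt^2·t^2 = 4514, Σt^2·t^3 = 33792, Σt^3·t^3 = 267698, Σt^2·y = 24819, Σt^3·y = 200653.)
det = 4514·267698 − 33792² = 66489508.
m = (24819·267698 − 33792·200653)/66489508 = -68234757/33244754; b = (4514·200653 − 33792·24819)/66489508 = 33531997/33244754.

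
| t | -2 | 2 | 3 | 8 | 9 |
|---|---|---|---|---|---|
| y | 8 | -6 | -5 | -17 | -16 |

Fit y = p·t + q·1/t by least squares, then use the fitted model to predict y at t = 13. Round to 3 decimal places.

Entries of AᵀA: Σt·t = 162, Σt·1/t = 5, Σ1/t·1/t = 3313/5184.
Moment sums: Σt·y = -323, Σ1/t·y = -905/72.
So AᵀA·[p, q]ᵀ = Aᵀy: [[162, 5]; [5, 3313/5184]]·[p, q]ᵀ = [-323, -905/72]ᵀ.
Δ = 162·(3313/5184) − 5² = 2513/32.
p = ((-323)·(3313/5184) − 5·(-905/72))/(2513/32) = -744299/407106; q = (162·(-905/72) − 5·(-323))/(2513/32) = -13480/2513.
At t = 13: ŷ = (-744299/407106)·(13) + (-13480/2513)·(1/13) = -127970291/5292378.

ŷ = -24.180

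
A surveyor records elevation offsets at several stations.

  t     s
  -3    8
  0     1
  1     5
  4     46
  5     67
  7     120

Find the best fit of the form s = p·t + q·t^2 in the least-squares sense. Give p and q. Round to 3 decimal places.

p = 3.404, q = 1.976

Setting ∂/∂p … = 0 gives: 100·p + 506·q = 1340;  506·p + 3364·q = 8368.
(Σt·t = 100, Σt·t^2 = 506, Σt^2·t^2 = 3364, Σt·s = 1340, Σt^2·s = 8368.)
det = 100·3364 − 506² = 80364.
p = (1340·3364 − 506·8368)/80364 = 22796/6697; q = (100·8368 − 506·1340)/80364 = 13230/6697.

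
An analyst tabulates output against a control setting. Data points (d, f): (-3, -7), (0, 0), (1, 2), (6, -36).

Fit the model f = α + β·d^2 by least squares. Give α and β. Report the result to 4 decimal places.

Setting ∂/∂α … = 0 gives: 4·α + 46·β = -41;  46·α + 1378·β = -1357.
(Σ1 = 4, Σd^2 = 46, Σd^2·d^2 = 1378, Σf = -41, Σd^2·f = -1357.)
Determinant 4·1378 − 46² = 3396.
α = ((-41)·1378 − 46·(-1357))/3396 = 1481/849; β = (4·(-1357) − 46·(-41))/3396 = -1771/1698.

α = 1.7444, β = -1.0430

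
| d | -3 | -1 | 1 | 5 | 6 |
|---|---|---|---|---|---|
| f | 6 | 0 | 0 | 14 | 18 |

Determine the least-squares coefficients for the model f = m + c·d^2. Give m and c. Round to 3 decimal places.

m = 0.084, c = 0.522

With design matrix A, AᵀA = [[5, 72]; [72, 2004]] and Aᵀf = [38, 1052]ᵀ.
det = 5·2004 − 72² = 4836.
m = (38·2004 − 72·1052)/4836 = 34/403; c = (5·1052 − 72·38)/4836 = 631/1209.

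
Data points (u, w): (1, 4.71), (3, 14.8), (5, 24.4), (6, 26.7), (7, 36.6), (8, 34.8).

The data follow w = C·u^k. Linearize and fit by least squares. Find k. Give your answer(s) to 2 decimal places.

With ln wᵢ as the transformed response and ln uᵢ as the regressor:
Σln u = 8.5252, Σ(ln u)² = 15.1183, Σln w = 17.8732, Σln u·ln w = 28.3738.
Equations: 15.1183·k + 8.5252·ln C = 28.3738;  8.5252·k + 6·ln C = 17.8732.
Solving (det = 18.0313): k = 0.99107, ln C = 1.57069.

k = 0.99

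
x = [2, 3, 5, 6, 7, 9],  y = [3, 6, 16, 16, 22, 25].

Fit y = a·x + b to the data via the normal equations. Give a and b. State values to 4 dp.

a = 3.2900, b = -2.8800

The normal system MᵀM·[a, b]ᵀ = Mᵀy is [[204, 32]; [32, 6]]·[a, b]ᵀ = [579, 88]ᵀ.
Δ = 204·6 − 32² = 200.
a = (579·6 − 32·88)/200 = 329/100; b = (204·88 − 32·579)/200 = -72/25.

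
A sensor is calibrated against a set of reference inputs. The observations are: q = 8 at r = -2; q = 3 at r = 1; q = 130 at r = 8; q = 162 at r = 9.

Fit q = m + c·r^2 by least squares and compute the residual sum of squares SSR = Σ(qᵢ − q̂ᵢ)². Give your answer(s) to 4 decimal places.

SSR = 2.6961

Entries of XᵀX: Σ1 = 4, Σr^2 = 150, Σr^2·r^2 = 10674.
Right-hand side: Σq = 303, Σr^2·q = 21477.
Δ = 4·10674 − 150² = 20196.
m = (303·10674 − 150·21477)/20196 = 32/51; c = (4·21477 − 150·303)/20196 = 613/306.
Residuals: -98/153, 113/306, 178/153, -91/102; SSR = 275/102.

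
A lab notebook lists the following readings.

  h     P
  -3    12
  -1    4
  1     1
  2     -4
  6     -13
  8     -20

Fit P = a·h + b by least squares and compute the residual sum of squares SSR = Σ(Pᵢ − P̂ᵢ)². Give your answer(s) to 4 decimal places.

SSR = 6.7486

The normal system XᵀX·[a, b]ᵀ = XᵀP is [[115, 13]; [13, 6]]·[a, b]ᵀ = [-285, -20]ᵀ.
Eliminating b: 6·(row 1) − 13·(row 2) gives 521·a = 6·(-285) − 13·(-20) = -1450, so a = -1450/521.
Then b = ((-20) − 13·(-1450/521))/6 = 1405/521.
Residuals: 497/521, -771/521, 566/521, -589/521, 522/521, -225/521; SSR = 3516/521.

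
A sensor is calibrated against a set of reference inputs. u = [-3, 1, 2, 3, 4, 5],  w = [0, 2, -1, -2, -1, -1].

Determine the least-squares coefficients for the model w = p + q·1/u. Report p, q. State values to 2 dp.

With design matrix A, AᵀA = [[6, 39/20]; [39/20, 5669/3600]] and Aᵀw = [-3, 23/60]ᵀ.
det = 6·(5669/3600) − (39/20)² = 271/48.
p = ((-3)·(5669/3600) − (39/20)·(23/60))/(271/48) = -6566/6775; q = (6·(23/60) − (39/20)·(-3))/(271/48) = 1956/1355.

p = -0.97, q = 1.44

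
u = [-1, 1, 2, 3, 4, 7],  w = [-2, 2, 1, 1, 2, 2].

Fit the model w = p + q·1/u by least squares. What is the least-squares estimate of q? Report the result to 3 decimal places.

q = 2.003

Setting ∂/∂p … = 0 gives: 6·p + (103/84)·q = 6;  (103/84)·p + (17245/7056)·q = 118/21.
Eliminating q: (17245/7056)·(row 1) − (103/84)·(row 2) gives (92861/7056)·p = (17245/7056)·6 − (103/84)·(118/21) = 27427/3528, so p = 54854/92861.
Then q = ((118/21) − (103/84)·(54854/92861))/(17245/7056) = 185976/92861.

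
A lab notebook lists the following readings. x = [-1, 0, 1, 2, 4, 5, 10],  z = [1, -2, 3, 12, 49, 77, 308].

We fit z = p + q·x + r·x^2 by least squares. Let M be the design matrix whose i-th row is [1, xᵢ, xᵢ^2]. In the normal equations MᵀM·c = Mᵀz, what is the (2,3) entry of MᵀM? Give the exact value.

1197

Row 2 ↔ basis x, column 3 ↔ basis x^2, so (MᵀM)_{2,3} = Σᵢ (x)·(x^2) = (-1)·(1) + (0)·(0) + (1)·(1) + (2)·(4) + (4)·(16) + (5)·(25) + (10)·(100) = 1197.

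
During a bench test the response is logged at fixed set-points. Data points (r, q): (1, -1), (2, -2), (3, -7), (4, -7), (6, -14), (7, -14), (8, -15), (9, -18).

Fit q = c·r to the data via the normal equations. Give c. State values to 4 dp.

Sums needed: Σr·r = 260.
Moment sums: Σr·q = -518.
XᵀX·[c]ᵀ = Xᵀq becomes [[260]]·[c]ᵀ = [-518]ᵀ.
c = (-518)/260 = -1.99231.

c = -1.9923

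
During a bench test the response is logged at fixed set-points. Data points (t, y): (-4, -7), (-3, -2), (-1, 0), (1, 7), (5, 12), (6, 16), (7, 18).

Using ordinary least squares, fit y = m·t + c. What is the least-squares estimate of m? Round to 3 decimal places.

m = 2.121

Entries of AᵀA: Σt·t = 137, Σt = 11, Σ1 = 7.
And Σt·y = 323, Σy = 44.
AᵀA·[m, c]ᵀ = Aᵀy becomes [[137, 11]; [11, 7]]·[m, c]ᵀ = [323, 44]ᵀ.
Δ = 137·7 − 11² = 838.
m = (323·7 − 11·44)/838 = 1777/838; c = (137·44 − 11·323)/838 = 2475/838.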